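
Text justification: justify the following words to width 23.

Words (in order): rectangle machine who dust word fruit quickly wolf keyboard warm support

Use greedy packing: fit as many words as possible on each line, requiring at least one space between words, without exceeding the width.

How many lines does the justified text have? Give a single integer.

Answer: 4

Derivation:
Line 1: ['rectangle', 'machine', 'who'] (min_width=21, slack=2)
Line 2: ['dust', 'word', 'fruit', 'quickly'] (min_width=23, slack=0)
Line 3: ['wolf', 'keyboard', 'warm'] (min_width=18, slack=5)
Line 4: ['support'] (min_width=7, slack=16)
Total lines: 4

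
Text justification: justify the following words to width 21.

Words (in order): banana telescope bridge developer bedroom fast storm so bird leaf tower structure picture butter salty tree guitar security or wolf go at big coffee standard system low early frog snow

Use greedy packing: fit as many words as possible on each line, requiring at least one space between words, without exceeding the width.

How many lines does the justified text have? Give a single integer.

Line 1: ['banana', 'telescope'] (min_width=16, slack=5)
Line 2: ['bridge', 'developer'] (min_width=16, slack=5)
Line 3: ['bedroom', 'fast', 'storm', 'so'] (min_width=21, slack=0)
Line 4: ['bird', 'leaf', 'tower'] (min_width=15, slack=6)
Line 5: ['structure', 'picture'] (min_width=17, slack=4)
Line 6: ['butter', 'salty', 'tree'] (min_width=17, slack=4)
Line 7: ['guitar', 'security', 'or'] (min_width=18, slack=3)
Line 8: ['wolf', 'go', 'at', 'big', 'coffee'] (min_width=21, slack=0)
Line 9: ['standard', 'system', 'low'] (min_width=19, slack=2)
Line 10: ['early', 'frog', 'snow'] (min_width=15, slack=6)
Total lines: 10

Answer: 10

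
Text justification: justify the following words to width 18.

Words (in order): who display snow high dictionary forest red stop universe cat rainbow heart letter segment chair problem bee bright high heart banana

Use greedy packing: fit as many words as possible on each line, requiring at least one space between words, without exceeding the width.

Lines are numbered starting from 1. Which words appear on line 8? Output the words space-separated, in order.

Line 1: ['who', 'display', 'snow'] (min_width=16, slack=2)
Line 2: ['high', 'dictionary'] (min_width=15, slack=3)
Line 3: ['forest', 'red', 'stop'] (min_width=15, slack=3)
Line 4: ['universe', 'cat'] (min_width=12, slack=6)
Line 5: ['rainbow', 'heart'] (min_width=13, slack=5)
Line 6: ['letter', 'segment'] (min_width=14, slack=4)
Line 7: ['chair', 'problem', 'bee'] (min_width=17, slack=1)
Line 8: ['bright', 'high', 'heart'] (min_width=17, slack=1)
Line 9: ['banana'] (min_width=6, slack=12)

Answer: bright high heart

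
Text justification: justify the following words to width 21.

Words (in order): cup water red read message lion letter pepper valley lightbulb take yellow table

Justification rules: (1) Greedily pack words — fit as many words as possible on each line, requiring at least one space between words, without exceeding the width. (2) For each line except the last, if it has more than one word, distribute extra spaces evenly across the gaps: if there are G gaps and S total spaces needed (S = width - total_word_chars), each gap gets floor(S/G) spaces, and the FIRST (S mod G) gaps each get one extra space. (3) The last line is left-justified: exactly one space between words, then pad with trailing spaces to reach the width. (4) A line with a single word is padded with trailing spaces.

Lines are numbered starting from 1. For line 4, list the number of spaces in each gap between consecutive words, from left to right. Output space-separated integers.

Line 1: ['cup', 'water', 'red', 'read'] (min_width=18, slack=3)
Line 2: ['message', 'lion', 'letter'] (min_width=19, slack=2)
Line 3: ['pepper', 'valley'] (min_width=13, slack=8)
Line 4: ['lightbulb', 'take', 'yellow'] (min_width=21, slack=0)
Line 5: ['table'] (min_width=5, slack=16)

Answer: 1 1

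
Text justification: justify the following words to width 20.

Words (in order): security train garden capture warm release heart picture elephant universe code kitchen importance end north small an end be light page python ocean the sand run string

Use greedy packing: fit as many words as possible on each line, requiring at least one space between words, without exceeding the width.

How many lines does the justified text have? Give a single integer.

Answer: 10

Derivation:
Line 1: ['security', 'train'] (min_width=14, slack=6)
Line 2: ['garden', 'capture', 'warm'] (min_width=19, slack=1)
Line 3: ['release', 'heart'] (min_width=13, slack=7)
Line 4: ['picture', 'elephant'] (min_width=16, slack=4)
Line 5: ['universe', 'code'] (min_width=13, slack=7)
Line 6: ['kitchen', 'importance'] (min_width=18, slack=2)
Line 7: ['end', 'north', 'small', 'an'] (min_width=18, slack=2)
Line 8: ['end', 'be', 'light', 'page'] (min_width=17, slack=3)
Line 9: ['python', 'ocean', 'the'] (min_width=16, slack=4)
Line 10: ['sand', 'run', 'string'] (min_width=15, slack=5)
Total lines: 10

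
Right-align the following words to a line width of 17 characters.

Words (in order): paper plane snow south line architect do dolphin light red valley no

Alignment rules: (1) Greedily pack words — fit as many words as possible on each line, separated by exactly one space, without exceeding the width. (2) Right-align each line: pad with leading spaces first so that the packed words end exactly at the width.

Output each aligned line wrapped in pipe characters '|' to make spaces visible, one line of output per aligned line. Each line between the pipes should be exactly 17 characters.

Line 1: ['paper', 'plane', 'snow'] (min_width=16, slack=1)
Line 2: ['south', 'line'] (min_width=10, slack=7)
Line 3: ['architect', 'do'] (min_width=12, slack=5)
Line 4: ['dolphin', 'light', 'red'] (min_width=17, slack=0)
Line 5: ['valley', 'no'] (min_width=9, slack=8)

Answer: | paper plane snow|
|       south line|
|     architect do|
|dolphin light red|
|        valley no|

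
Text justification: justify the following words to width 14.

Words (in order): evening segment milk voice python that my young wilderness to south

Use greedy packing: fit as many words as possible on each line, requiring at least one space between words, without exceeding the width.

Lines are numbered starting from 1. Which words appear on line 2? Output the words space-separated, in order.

Line 1: ['evening'] (min_width=7, slack=7)
Line 2: ['segment', 'milk'] (min_width=12, slack=2)
Line 3: ['voice', 'python'] (min_width=12, slack=2)
Line 4: ['that', 'my', 'young'] (min_width=13, slack=1)
Line 5: ['wilderness', 'to'] (min_width=13, slack=1)
Line 6: ['south'] (min_width=5, slack=9)

Answer: segment milk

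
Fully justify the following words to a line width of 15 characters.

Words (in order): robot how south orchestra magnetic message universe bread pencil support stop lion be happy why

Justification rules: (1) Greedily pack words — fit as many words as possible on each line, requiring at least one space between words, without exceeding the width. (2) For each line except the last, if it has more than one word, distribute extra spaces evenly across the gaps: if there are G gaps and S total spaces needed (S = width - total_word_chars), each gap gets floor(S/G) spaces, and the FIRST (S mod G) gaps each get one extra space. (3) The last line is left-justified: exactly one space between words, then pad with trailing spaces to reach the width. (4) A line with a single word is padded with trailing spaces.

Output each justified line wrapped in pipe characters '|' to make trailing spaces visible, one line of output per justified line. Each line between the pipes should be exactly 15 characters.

Line 1: ['robot', 'how', 'south'] (min_width=15, slack=0)
Line 2: ['orchestra'] (min_width=9, slack=6)
Line 3: ['magnetic'] (min_width=8, slack=7)
Line 4: ['message'] (min_width=7, slack=8)
Line 5: ['universe', 'bread'] (min_width=14, slack=1)
Line 6: ['pencil', 'support'] (min_width=14, slack=1)
Line 7: ['stop', 'lion', 'be'] (min_width=12, slack=3)
Line 8: ['happy', 'why'] (min_width=9, slack=6)

Answer: |robot how south|
|orchestra      |
|magnetic       |
|message        |
|universe  bread|
|pencil  support|
|stop   lion  be|
|happy why      |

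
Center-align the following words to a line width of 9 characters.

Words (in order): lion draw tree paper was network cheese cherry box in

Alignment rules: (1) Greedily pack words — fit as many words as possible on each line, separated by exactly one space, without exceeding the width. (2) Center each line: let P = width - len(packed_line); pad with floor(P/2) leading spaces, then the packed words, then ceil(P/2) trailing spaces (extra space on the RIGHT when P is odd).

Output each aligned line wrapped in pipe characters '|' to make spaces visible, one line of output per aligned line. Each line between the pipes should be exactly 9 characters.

Line 1: ['lion', 'draw'] (min_width=9, slack=0)
Line 2: ['tree'] (min_width=4, slack=5)
Line 3: ['paper', 'was'] (min_width=9, slack=0)
Line 4: ['network'] (min_width=7, slack=2)
Line 5: ['cheese'] (min_width=6, slack=3)
Line 6: ['cherry'] (min_width=6, slack=3)
Line 7: ['box', 'in'] (min_width=6, slack=3)

Answer: |lion draw|
|  tree   |
|paper was|
| network |
| cheese  |
| cherry  |
| box in  |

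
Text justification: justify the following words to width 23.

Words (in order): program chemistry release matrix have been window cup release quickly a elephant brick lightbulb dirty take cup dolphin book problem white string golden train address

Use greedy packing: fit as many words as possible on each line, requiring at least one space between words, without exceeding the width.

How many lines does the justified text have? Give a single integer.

Line 1: ['program', 'chemistry'] (min_width=17, slack=6)
Line 2: ['release', 'matrix', 'have'] (min_width=19, slack=4)
Line 3: ['been', 'window', 'cup', 'release'] (min_width=23, slack=0)
Line 4: ['quickly', 'a', 'elephant'] (min_width=18, slack=5)
Line 5: ['brick', 'lightbulb', 'dirty'] (min_width=21, slack=2)
Line 6: ['take', 'cup', 'dolphin', 'book'] (min_width=21, slack=2)
Line 7: ['problem', 'white', 'string'] (min_width=20, slack=3)
Line 8: ['golden', 'train', 'address'] (min_width=20, slack=3)
Total lines: 8

Answer: 8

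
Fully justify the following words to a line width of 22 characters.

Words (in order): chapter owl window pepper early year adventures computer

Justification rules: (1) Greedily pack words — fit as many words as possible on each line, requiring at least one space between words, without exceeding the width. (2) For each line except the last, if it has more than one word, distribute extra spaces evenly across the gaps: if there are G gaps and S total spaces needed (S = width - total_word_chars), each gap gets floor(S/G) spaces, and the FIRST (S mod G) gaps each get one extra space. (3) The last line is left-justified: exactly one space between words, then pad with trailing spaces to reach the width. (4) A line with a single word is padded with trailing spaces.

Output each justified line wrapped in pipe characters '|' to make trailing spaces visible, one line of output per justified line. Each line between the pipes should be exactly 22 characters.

Line 1: ['chapter', 'owl', 'window'] (min_width=18, slack=4)
Line 2: ['pepper', 'early', 'year'] (min_width=17, slack=5)
Line 3: ['adventures', 'computer'] (min_width=19, slack=3)

Answer: |chapter   owl   window|
|pepper    early   year|
|adventures computer   |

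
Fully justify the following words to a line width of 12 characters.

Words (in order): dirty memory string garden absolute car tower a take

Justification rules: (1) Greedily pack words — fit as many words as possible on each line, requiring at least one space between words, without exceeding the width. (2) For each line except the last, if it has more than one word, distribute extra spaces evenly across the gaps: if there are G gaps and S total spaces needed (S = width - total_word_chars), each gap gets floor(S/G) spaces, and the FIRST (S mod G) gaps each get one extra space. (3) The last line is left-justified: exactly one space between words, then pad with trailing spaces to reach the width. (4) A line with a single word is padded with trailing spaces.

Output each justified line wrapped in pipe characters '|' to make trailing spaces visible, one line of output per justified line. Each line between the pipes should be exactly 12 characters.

Answer: |dirty memory|
|string      |
|garden      |
|absolute car|
|tower a take|

Derivation:
Line 1: ['dirty', 'memory'] (min_width=12, slack=0)
Line 2: ['string'] (min_width=6, slack=6)
Line 3: ['garden'] (min_width=6, slack=6)
Line 4: ['absolute', 'car'] (min_width=12, slack=0)
Line 5: ['tower', 'a', 'take'] (min_width=12, slack=0)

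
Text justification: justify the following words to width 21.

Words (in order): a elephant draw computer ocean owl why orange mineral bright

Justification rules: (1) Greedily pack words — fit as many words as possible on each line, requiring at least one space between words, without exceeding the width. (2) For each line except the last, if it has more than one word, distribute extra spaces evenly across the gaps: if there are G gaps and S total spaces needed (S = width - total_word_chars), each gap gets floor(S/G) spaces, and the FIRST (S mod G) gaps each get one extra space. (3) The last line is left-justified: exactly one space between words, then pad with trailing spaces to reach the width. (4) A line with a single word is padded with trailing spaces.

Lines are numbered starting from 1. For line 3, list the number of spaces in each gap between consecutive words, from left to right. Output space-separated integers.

Answer: 3 2

Derivation:
Line 1: ['a', 'elephant', 'draw'] (min_width=15, slack=6)
Line 2: ['computer', 'ocean', 'owl'] (min_width=18, slack=3)
Line 3: ['why', 'orange', 'mineral'] (min_width=18, slack=3)
Line 4: ['bright'] (min_width=6, slack=15)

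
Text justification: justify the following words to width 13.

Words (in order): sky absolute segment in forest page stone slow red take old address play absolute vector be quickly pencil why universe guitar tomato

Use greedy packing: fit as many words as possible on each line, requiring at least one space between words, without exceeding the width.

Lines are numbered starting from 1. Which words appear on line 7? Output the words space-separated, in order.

Answer: absolute

Derivation:
Line 1: ['sky', 'absolute'] (min_width=12, slack=1)
Line 2: ['segment', 'in'] (min_width=10, slack=3)
Line 3: ['forest', 'page'] (min_width=11, slack=2)
Line 4: ['stone', 'slow'] (min_width=10, slack=3)
Line 5: ['red', 'take', 'old'] (min_width=12, slack=1)
Line 6: ['address', 'play'] (min_width=12, slack=1)
Line 7: ['absolute'] (min_width=8, slack=5)
Line 8: ['vector', 'be'] (min_width=9, slack=4)
Line 9: ['quickly'] (min_width=7, slack=6)
Line 10: ['pencil', 'why'] (min_width=10, slack=3)
Line 11: ['universe'] (min_width=8, slack=5)
Line 12: ['guitar', 'tomato'] (min_width=13, slack=0)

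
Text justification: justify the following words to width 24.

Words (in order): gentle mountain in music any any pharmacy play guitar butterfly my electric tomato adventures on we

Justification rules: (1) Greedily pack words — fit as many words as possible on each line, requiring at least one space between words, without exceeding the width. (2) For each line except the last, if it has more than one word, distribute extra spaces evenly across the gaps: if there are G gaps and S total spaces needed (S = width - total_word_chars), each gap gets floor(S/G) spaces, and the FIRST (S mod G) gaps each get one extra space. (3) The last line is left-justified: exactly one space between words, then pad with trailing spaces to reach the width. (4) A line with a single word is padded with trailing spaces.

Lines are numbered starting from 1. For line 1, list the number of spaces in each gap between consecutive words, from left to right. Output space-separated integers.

Answer: 1 1 1

Derivation:
Line 1: ['gentle', 'mountain', 'in', 'music'] (min_width=24, slack=0)
Line 2: ['any', 'any', 'pharmacy', 'play'] (min_width=21, slack=3)
Line 3: ['guitar', 'butterfly', 'my'] (min_width=19, slack=5)
Line 4: ['electric', 'tomato'] (min_width=15, slack=9)
Line 5: ['adventures', 'on', 'we'] (min_width=16, slack=8)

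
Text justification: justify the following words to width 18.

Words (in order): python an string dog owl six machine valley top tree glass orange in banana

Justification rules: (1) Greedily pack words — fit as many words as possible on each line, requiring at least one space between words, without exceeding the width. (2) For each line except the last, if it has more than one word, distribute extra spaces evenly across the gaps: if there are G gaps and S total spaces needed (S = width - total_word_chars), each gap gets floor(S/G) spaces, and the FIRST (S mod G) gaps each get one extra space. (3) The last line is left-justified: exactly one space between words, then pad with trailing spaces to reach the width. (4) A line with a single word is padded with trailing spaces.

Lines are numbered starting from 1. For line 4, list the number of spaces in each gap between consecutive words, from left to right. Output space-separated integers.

Line 1: ['python', 'an', 'string'] (min_width=16, slack=2)
Line 2: ['dog', 'owl', 'six'] (min_width=11, slack=7)
Line 3: ['machine', 'valley', 'top'] (min_width=18, slack=0)
Line 4: ['tree', 'glass', 'orange'] (min_width=17, slack=1)
Line 5: ['in', 'banana'] (min_width=9, slack=9)

Answer: 2 1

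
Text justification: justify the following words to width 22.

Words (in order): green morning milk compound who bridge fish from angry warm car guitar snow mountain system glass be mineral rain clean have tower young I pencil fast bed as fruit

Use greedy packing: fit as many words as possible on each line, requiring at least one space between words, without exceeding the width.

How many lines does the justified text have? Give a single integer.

Answer: 9

Derivation:
Line 1: ['green', 'morning', 'milk'] (min_width=18, slack=4)
Line 2: ['compound', 'who', 'bridge'] (min_width=19, slack=3)
Line 3: ['fish', 'from', 'angry', 'warm'] (min_width=20, slack=2)
Line 4: ['car', 'guitar', 'snow'] (min_width=15, slack=7)
Line 5: ['mountain', 'system', 'glass'] (min_width=21, slack=1)
Line 6: ['be', 'mineral', 'rain', 'clean'] (min_width=21, slack=1)
Line 7: ['have', 'tower', 'young', 'I'] (min_width=18, slack=4)
Line 8: ['pencil', 'fast', 'bed', 'as'] (min_width=18, slack=4)
Line 9: ['fruit'] (min_width=5, slack=17)
Total lines: 9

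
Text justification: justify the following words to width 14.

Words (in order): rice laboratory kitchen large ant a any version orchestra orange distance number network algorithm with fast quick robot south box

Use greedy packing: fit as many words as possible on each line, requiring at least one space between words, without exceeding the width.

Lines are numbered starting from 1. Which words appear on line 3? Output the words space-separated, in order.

Answer: kitchen large

Derivation:
Line 1: ['rice'] (min_width=4, slack=10)
Line 2: ['laboratory'] (min_width=10, slack=4)
Line 3: ['kitchen', 'large'] (min_width=13, slack=1)
Line 4: ['ant', 'a', 'any'] (min_width=9, slack=5)
Line 5: ['version'] (min_width=7, slack=7)
Line 6: ['orchestra'] (min_width=9, slack=5)
Line 7: ['orange'] (min_width=6, slack=8)
Line 8: ['distance'] (min_width=8, slack=6)
Line 9: ['number', 'network'] (min_width=14, slack=0)
Line 10: ['algorithm', 'with'] (min_width=14, slack=0)
Line 11: ['fast', 'quick'] (min_width=10, slack=4)
Line 12: ['robot', 'south'] (min_width=11, slack=3)
Line 13: ['box'] (min_width=3, slack=11)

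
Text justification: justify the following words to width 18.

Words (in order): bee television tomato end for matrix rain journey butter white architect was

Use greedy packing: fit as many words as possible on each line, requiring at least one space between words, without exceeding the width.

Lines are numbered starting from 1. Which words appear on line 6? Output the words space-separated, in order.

Line 1: ['bee', 'television'] (min_width=14, slack=4)
Line 2: ['tomato', 'end', 'for'] (min_width=14, slack=4)
Line 3: ['matrix', 'rain'] (min_width=11, slack=7)
Line 4: ['journey', 'butter'] (min_width=14, slack=4)
Line 5: ['white', 'architect'] (min_width=15, slack=3)
Line 6: ['was'] (min_width=3, slack=15)

Answer: was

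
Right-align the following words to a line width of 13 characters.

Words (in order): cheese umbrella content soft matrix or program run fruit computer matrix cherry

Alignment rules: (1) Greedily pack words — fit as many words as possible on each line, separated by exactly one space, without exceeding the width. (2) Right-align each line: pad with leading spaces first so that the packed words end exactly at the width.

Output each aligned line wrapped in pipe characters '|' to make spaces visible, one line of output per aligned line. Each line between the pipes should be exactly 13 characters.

Answer: |       cheese|
|     umbrella|
| content soft|
|    matrix or|
|  program run|
|        fruit|
|     computer|
|matrix cherry|

Derivation:
Line 1: ['cheese'] (min_width=6, slack=7)
Line 2: ['umbrella'] (min_width=8, slack=5)
Line 3: ['content', 'soft'] (min_width=12, slack=1)
Line 4: ['matrix', 'or'] (min_width=9, slack=4)
Line 5: ['program', 'run'] (min_width=11, slack=2)
Line 6: ['fruit'] (min_width=5, slack=8)
Line 7: ['computer'] (min_width=8, slack=5)
Line 8: ['matrix', 'cherry'] (min_width=13, slack=0)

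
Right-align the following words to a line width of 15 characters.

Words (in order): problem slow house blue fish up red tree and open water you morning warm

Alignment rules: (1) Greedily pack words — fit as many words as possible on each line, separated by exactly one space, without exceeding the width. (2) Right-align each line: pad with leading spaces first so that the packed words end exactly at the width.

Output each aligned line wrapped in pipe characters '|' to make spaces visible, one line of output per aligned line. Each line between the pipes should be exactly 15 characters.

Line 1: ['problem', 'slow'] (min_width=12, slack=3)
Line 2: ['house', 'blue', 'fish'] (min_width=15, slack=0)
Line 3: ['up', 'red', 'tree', 'and'] (min_width=15, slack=0)
Line 4: ['open', 'water', 'you'] (min_width=14, slack=1)
Line 5: ['morning', 'warm'] (min_width=12, slack=3)

Answer: |   problem slow|
|house blue fish|
|up red tree and|
| open water you|
|   morning warm|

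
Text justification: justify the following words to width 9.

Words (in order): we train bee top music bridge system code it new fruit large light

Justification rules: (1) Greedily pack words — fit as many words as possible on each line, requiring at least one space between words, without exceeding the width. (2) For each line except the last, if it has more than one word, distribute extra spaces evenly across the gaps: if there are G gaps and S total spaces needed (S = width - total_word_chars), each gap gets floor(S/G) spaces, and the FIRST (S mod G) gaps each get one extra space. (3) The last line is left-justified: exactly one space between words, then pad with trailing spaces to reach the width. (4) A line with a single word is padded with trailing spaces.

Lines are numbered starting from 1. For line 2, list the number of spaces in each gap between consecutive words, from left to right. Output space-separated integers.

Answer: 3

Derivation:
Line 1: ['we', 'train'] (min_width=8, slack=1)
Line 2: ['bee', 'top'] (min_width=7, slack=2)
Line 3: ['music'] (min_width=5, slack=4)
Line 4: ['bridge'] (min_width=6, slack=3)
Line 5: ['system'] (min_width=6, slack=3)
Line 6: ['code', 'it'] (min_width=7, slack=2)
Line 7: ['new', 'fruit'] (min_width=9, slack=0)
Line 8: ['large'] (min_width=5, slack=4)
Line 9: ['light'] (min_width=5, slack=4)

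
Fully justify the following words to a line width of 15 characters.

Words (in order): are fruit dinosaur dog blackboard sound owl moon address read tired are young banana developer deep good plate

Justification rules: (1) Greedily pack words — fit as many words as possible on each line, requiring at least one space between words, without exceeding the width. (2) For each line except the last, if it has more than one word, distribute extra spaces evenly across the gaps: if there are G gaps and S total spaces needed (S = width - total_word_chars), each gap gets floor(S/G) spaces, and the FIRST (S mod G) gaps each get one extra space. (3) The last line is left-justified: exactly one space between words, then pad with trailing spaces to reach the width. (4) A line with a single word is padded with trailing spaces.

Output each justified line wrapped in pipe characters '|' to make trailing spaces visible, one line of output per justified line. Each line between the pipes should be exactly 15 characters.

Line 1: ['are', 'fruit'] (min_width=9, slack=6)
Line 2: ['dinosaur', 'dog'] (min_width=12, slack=3)
Line 3: ['blackboard'] (min_width=10, slack=5)
Line 4: ['sound', 'owl', 'moon'] (min_width=14, slack=1)
Line 5: ['address', 'read'] (min_width=12, slack=3)
Line 6: ['tired', 'are', 'young'] (min_width=15, slack=0)
Line 7: ['banana'] (min_width=6, slack=9)
Line 8: ['developer', 'deep'] (min_width=14, slack=1)
Line 9: ['good', 'plate'] (min_width=10, slack=5)

Answer: |are       fruit|
|dinosaur    dog|
|blackboard     |
|sound  owl moon|
|address    read|
|tired are young|
|banana         |
|developer  deep|
|good plate     |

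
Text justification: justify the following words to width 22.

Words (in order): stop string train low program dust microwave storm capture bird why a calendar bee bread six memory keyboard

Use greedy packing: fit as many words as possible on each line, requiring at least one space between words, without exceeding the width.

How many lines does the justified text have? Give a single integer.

Answer: 5

Derivation:
Line 1: ['stop', 'string', 'train', 'low'] (min_width=21, slack=1)
Line 2: ['program', 'dust', 'microwave'] (min_width=22, slack=0)
Line 3: ['storm', 'capture', 'bird', 'why'] (min_width=22, slack=0)
Line 4: ['a', 'calendar', 'bee', 'bread'] (min_width=20, slack=2)
Line 5: ['six', 'memory', 'keyboard'] (min_width=19, slack=3)
Total lines: 5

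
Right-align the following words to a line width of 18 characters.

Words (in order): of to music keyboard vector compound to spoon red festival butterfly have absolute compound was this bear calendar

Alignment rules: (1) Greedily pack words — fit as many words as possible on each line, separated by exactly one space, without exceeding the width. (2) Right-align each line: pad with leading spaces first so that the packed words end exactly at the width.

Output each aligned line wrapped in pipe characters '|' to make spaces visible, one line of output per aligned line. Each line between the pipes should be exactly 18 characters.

Line 1: ['of', 'to', 'music'] (min_width=11, slack=7)
Line 2: ['keyboard', 'vector'] (min_width=15, slack=3)
Line 3: ['compound', 'to', 'spoon'] (min_width=17, slack=1)
Line 4: ['red', 'festival'] (min_width=12, slack=6)
Line 5: ['butterfly', 'have'] (min_width=14, slack=4)
Line 6: ['absolute', 'compound'] (min_width=17, slack=1)
Line 7: ['was', 'this', 'bear'] (min_width=13, slack=5)
Line 8: ['calendar'] (min_width=8, slack=10)

Answer: |       of to music|
|   keyboard vector|
| compound to spoon|
|      red festival|
|    butterfly have|
| absolute compound|
|     was this bear|
|          calendar|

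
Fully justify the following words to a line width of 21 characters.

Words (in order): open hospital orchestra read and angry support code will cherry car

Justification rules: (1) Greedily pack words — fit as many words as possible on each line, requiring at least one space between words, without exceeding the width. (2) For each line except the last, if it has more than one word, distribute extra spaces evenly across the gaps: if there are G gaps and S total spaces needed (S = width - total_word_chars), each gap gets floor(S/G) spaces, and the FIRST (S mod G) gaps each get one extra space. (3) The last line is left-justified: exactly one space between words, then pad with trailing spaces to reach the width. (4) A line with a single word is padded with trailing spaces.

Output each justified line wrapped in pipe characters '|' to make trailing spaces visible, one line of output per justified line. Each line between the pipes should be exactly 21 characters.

Line 1: ['open', 'hospital'] (min_width=13, slack=8)
Line 2: ['orchestra', 'read', 'and'] (min_width=18, slack=3)
Line 3: ['angry', 'support', 'code'] (min_width=18, slack=3)
Line 4: ['will', 'cherry', 'car'] (min_width=15, slack=6)

Answer: |open         hospital|
|orchestra   read  and|
|angry   support  code|
|will cherry car      |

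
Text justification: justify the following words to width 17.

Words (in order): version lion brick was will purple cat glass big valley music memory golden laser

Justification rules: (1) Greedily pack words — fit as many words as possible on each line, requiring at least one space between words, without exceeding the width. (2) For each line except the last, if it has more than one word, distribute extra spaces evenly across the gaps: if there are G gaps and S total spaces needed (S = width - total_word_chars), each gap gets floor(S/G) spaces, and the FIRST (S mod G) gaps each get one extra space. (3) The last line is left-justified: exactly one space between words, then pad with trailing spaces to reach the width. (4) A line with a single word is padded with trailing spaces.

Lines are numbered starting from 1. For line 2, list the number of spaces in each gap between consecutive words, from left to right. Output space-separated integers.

Answer: 3 2

Derivation:
Line 1: ['version', 'lion'] (min_width=12, slack=5)
Line 2: ['brick', 'was', 'will'] (min_width=14, slack=3)
Line 3: ['purple', 'cat', 'glass'] (min_width=16, slack=1)
Line 4: ['big', 'valley', 'music'] (min_width=16, slack=1)
Line 5: ['memory', 'golden'] (min_width=13, slack=4)
Line 6: ['laser'] (min_width=5, slack=12)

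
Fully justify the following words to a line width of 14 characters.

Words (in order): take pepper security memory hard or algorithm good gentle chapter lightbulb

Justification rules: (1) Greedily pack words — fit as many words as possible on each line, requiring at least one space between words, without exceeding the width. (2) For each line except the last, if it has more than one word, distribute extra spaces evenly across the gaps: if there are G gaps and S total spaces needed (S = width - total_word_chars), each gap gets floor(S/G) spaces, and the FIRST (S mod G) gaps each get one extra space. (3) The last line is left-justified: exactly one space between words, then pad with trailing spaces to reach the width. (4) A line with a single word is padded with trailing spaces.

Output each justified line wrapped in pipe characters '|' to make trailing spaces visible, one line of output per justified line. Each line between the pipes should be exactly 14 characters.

Line 1: ['take', 'pepper'] (min_width=11, slack=3)
Line 2: ['security'] (min_width=8, slack=6)
Line 3: ['memory', 'hard', 'or'] (min_width=14, slack=0)
Line 4: ['algorithm', 'good'] (min_width=14, slack=0)
Line 5: ['gentle', 'chapter'] (min_width=14, slack=0)
Line 6: ['lightbulb'] (min_width=9, slack=5)

Answer: |take    pepper|
|security      |
|memory hard or|
|algorithm good|
|gentle chapter|
|lightbulb     |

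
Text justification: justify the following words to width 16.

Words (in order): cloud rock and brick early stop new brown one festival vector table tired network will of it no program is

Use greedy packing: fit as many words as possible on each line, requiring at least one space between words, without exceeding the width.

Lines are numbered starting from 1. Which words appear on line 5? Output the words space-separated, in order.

Line 1: ['cloud', 'rock', 'and'] (min_width=14, slack=2)
Line 2: ['brick', 'early', 'stop'] (min_width=16, slack=0)
Line 3: ['new', 'brown', 'one'] (min_width=13, slack=3)
Line 4: ['festival', 'vector'] (min_width=15, slack=1)
Line 5: ['table', 'tired'] (min_width=11, slack=5)
Line 6: ['network', 'will', 'of'] (min_width=15, slack=1)
Line 7: ['it', 'no', 'program', 'is'] (min_width=16, slack=0)

Answer: table tired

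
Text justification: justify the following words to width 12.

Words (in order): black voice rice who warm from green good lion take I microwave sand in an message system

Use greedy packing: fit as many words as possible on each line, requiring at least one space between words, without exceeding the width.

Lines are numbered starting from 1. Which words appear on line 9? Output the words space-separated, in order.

Line 1: ['black', 'voice'] (min_width=11, slack=1)
Line 2: ['rice', 'who'] (min_width=8, slack=4)
Line 3: ['warm', 'from'] (min_width=9, slack=3)
Line 4: ['green', 'good'] (min_width=10, slack=2)
Line 5: ['lion', 'take', 'I'] (min_width=11, slack=1)
Line 6: ['microwave'] (min_width=9, slack=3)
Line 7: ['sand', 'in', 'an'] (min_width=10, slack=2)
Line 8: ['message'] (min_width=7, slack=5)
Line 9: ['system'] (min_width=6, slack=6)

Answer: system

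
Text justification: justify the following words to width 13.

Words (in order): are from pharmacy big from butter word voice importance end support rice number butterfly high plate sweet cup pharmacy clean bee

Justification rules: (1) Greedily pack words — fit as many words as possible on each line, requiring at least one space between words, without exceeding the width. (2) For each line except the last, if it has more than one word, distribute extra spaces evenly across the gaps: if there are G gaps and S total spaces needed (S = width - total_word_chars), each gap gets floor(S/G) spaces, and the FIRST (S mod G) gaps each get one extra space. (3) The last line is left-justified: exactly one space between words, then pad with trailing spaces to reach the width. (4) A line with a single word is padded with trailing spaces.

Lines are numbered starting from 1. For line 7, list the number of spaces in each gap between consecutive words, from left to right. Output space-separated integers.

Answer: 3

Derivation:
Line 1: ['are', 'from'] (min_width=8, slack=5)
Line 2: ['pharmacy', 'big'] (min_width=12, slack=1)
Line 3: ['from', 'butter'] (min_width=11, slack=2)
Line 4: ['word', 'voice'] (min_width=10, slack=3)
Line 5: ['importance'] (min_width=10, slack=3)
Line 6: ['end', 'support'] (min_width=11, slack=2)
Line 7: ['rice', 'number'] (min_width=11, slack=2)
Line 8: ['butterfly'] (min_width=9, slack=4)
Line 9: ['high', 'plate'] (min_width=10, slack=3)
Line 10: ['sweet', 'cup'] (min_width=9, slack=4)
Line 11: ['pharmacy'] (min_width=8, slack=5)
Line 12: ['clean', 'bee'] (min_width=9, slack=4)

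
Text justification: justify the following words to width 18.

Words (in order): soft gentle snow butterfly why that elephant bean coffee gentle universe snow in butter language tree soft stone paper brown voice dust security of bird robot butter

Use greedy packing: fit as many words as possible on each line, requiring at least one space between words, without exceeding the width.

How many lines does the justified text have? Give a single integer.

Line 1: ['soft', 'gentle', 'snow'] (min_width=16, slack=2)
Line 2: ['butterfly', 'why', 'that'] (min_width=18, slack=0)
Line 3: ['elephant', 'bean'] (min_width=13, slack=5)
Line 4: ['coffee', 'gentle'] (min_width=13, slack=5)
Line 5: ['universe', 'snow', 'in'] (min_width=16, slack=2)
Line 6: ['butter', 'language'] (min_width=15, slack=3)
Line 7: ['tree', 'soft', 'stone'] (min_width=15, slack=3)
Line 8: ['paper', 'brown', 'voice'] (min_width=17, slack=1)
Line 9: ['dust', 'security', 'of'] (min_width=16, slack=2)
Line 10: ['bird', 'robot', 'butter'] (min_width=17, slack=1)
Total lines: 10

Answer: 10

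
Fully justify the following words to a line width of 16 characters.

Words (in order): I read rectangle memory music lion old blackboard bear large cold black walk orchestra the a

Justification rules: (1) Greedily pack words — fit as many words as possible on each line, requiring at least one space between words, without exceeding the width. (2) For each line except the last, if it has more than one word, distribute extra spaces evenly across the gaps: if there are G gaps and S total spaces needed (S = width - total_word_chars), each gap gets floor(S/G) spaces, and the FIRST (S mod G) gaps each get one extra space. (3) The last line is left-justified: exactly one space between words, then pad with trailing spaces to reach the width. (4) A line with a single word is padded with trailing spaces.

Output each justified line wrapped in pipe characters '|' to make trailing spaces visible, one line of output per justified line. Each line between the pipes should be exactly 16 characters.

Answer: |I read rectangle|
|memory     music|
|lion         old|
|blackboard  bear|
|large cold black|
|walk   orchestra|
|the a           |

Derivation:
Line 1: ['I', 'read', 'rectangle'] (min_width=16, slack=0)
Line 2: ['memory', 'music'] (min_width=12, slack=4)
Line 3: ['lion', 'old'] (min_width=8, slack=8)
Line 4: ['blackboard', 'bear'] (min_width=15, slack=1)
Line 5: ['large', 'cold', 'black'] (min_width=16, slack=0)
Line 6: ['walk', 'orchestra'] (min_width=14, slack=2)
Line 7: ['the', 'a'] (min_width=5, slack=11)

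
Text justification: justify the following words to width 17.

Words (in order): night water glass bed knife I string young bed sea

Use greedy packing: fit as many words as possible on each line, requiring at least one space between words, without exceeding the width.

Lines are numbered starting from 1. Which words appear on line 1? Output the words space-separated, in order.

Answer: night water glass

Derivation:
Line 1: ['night', 'water', 'glass'] (min_width=17, slack=0)
Line 2: ['bed', 'knife', 'I'] (min_width=11, slack=6)
Line 3: ['string', 'young', 'bed'] (min_width=16, slack=1)
Line 4: ['sea'] (min_width=3, slack=14)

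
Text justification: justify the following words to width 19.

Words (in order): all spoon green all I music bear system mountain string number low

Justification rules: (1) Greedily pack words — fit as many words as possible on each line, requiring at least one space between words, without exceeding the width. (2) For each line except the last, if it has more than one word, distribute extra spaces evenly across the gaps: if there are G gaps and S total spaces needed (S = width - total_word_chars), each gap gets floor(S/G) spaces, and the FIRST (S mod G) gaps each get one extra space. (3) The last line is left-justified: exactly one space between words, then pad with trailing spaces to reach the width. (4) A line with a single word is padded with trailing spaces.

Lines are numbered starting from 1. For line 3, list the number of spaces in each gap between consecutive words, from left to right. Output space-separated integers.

Answer: 5

Derivation:
Line 1: ['all', 'spoon', 'green', 'all'] (min_width=19, slack=0)
Line 2: ['I', 'music', 'bear', 'system'] (min_width=19, slack=0)
Line 3: ['mountain', 'string'] (min_width=15, slack=4)
Line 4: ['number', 'low'] (min_width=10, slack=9)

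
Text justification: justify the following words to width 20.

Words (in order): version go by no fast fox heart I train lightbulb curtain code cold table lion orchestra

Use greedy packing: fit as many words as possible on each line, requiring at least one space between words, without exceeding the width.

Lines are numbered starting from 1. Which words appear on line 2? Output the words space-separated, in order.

Line 1: ['version', 'go', 'by', 'no'] (min_width=16, slack=4)
Line 2: ['fast', 'fox', 'heart', 'I'] (min_width=16, slack=4)
Line 3: ['train', 'lightbulb'] (min_width=15, slack=5)
Line 4: ['curtain', 'code', 'cold'] (min_width=17, slack=3)
Line 5: ['table', 'lion', 'orchestra'] (min_width=20, slack=0)

Answer: fast fox heart I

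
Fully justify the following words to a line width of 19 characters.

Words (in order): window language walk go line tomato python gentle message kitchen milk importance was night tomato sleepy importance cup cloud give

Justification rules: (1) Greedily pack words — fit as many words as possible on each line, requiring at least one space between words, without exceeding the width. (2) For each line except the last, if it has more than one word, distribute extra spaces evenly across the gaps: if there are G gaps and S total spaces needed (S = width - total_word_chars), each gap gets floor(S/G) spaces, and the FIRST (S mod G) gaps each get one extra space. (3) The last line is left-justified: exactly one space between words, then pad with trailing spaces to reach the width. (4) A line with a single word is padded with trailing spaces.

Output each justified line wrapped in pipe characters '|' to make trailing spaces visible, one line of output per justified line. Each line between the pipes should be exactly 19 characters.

Line 1: ['window', 'language'] (min_width=15, slack=4)
Line 2: ['walk', 'go', 'line', 'tomato'] (min_width=19, slack=0)
Line 3: ['python', 'gentle'] (min_width=13, slack=6)
Line 4: ['message', 'kitchen'] (min_width=15, slack=4)
Line 5: ['milk', 'importance', 'was'] (min_width=19, slack=0)
Line 6: ['night', 'tomato', 'sleepy'] (min_width=19, slack=0)
Line 7: ['importance', 'cup'] (min_width=14, slack=5)
Line 8: ['cloud', 'give'] (min_width=10, slack=9)

Answer: |window     language|
|walk go line tomato|
|python       gentle|
|message     kitchen|
|milk importance was|
|night tomato sleepy|
|importance      cup|
|cloud give         |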